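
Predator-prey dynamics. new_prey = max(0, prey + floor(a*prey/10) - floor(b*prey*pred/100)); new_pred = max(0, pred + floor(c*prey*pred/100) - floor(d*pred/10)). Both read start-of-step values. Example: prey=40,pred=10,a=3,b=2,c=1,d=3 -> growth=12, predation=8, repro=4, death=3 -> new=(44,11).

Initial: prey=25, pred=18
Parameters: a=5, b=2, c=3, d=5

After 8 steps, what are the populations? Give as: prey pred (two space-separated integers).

Step 1: prey: 25+12-9=28; pred: 18+13-9=22
Step 2: prey: 28+14-12=30; pred: 22+18-11=29
Step 3: prey: 30+15-17=28; pred: 29+26-14=41
Step 4: prey: 28+14-22=20; pred: 41+34-20=55
Step 5: prey: 20+10-22=8; pred: 55+33-27=61
Step 6: prey: 8+4-9=3; pred: 61+14-30=45
Step 7: prey: 3+1-2=2; pred: 45+4-22=27
Step 8: prey: 2+1-1=2; pred: 27+1-13=15

Answer: 2 15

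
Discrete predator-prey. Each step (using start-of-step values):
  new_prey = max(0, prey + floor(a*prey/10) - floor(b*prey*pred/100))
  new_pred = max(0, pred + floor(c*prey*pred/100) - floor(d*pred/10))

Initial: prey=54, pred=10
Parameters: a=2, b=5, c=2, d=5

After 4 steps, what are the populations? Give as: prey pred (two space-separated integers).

Step 1: prey: 54+10-27=37; pred: 10+10-5=15
Step 2: prey: 37+7-27=17; pred: 15+11-7=19
Step 3: prey: 17+3-16=4; pred: 19+6-9=16
Step 4: prey: 4+0-3=1; pred: 16+1-8=9

Answer: 1 9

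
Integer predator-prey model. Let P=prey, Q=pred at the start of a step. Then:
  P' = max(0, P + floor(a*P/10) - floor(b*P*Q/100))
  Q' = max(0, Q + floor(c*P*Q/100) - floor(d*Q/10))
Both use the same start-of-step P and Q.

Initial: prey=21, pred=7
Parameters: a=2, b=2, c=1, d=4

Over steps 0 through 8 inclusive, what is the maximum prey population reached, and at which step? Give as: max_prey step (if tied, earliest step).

Step 1: prey: 21+4-2=23; pred: 7+1-2=6
Step 2: prey: 23+4-2=25; pred: 6+1-2=5
Step 3: prey: 25+5-2=28; pred: 5+1-2=4
Step 4: prey: 28+5-2=31; pred: 4+1-1=4
Step 5: prey: 31+6-2=35; pred: 4+1-1=4
Step 6: prey: 35+7-2=40; pred: 4+1-1=4
Step 7: prey: 40+8-3=45; pred: 4+1-1=4
Step 8: prey: 45+9-3=51; pred: 4+1-1=4
Max prey = 51 at step 8

Answer: 51 8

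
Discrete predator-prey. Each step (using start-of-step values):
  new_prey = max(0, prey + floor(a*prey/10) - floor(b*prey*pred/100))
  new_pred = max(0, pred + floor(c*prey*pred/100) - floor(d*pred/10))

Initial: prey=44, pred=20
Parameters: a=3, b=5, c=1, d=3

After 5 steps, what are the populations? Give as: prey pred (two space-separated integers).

Step 1: prey: 44+13-44=13; pred: 20+8-6=22
Step 2: prey: 13+3-14=2; pred: 22+2-6=18
Step 3: prey: 2+0-1=1; pred: 18+0-5=13
Step 4: prey: 1+0-0=1; pred: 13+0-3=10
Step 5: prey: 1+0-0=1; pred: 10+0-3=7

Answer: 1 7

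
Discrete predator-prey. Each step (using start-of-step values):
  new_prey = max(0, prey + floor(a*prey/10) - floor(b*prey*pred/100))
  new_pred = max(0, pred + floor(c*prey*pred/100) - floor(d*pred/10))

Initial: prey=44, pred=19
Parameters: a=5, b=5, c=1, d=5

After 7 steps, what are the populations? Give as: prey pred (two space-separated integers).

Step 1: prey: 44+22-41=25; pred: 19+8-9=18
Step 2: prey: 25+12-22=15; pred: 18+4-9=13
Step 3: prey: 15+7-9=13; pred: 13+1-6=8
Step 4: prey: 13+6-5=14; pred: 8+1-4=5
Step 5: prey: 14+7-3=18; pred: 5+0-2=3
Step 6: prey: 18+9-2=25; pred: 3+0-1=2
Step 7: prey: 25+12-2=35; pred: 2+0-1=1

Answer: 35 1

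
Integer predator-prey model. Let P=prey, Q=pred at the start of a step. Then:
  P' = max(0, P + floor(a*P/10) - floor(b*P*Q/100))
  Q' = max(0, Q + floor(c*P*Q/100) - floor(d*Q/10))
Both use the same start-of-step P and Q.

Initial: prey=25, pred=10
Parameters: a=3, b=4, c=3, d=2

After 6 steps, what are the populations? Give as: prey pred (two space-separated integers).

Step 1: prey: 25+7-10=22; pred: 10+7-2=15
Step 2: prey: 22+6-13=15; pred: 15+9-3=21
Step 3: prey: 15+4-12=7; pred: 21+9-4=26
Step 4: prey: 7+2-7=2; pred: 26+5-5=26
Step 5: prey: 2+0-2=0; pred: 26+1-5=22
Step 6: prey: 0+0-0=0; pred: 22+0-4=18

Answer: 0 18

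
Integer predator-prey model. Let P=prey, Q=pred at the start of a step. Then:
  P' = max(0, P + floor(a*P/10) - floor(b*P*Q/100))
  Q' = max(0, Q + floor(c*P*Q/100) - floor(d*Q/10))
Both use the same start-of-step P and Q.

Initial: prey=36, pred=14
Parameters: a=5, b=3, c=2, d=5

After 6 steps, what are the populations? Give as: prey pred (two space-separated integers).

Answer: 8 22

Derivation:
Step 1: prey: 36+18-15=39; pred: 14+10-7=17
Step 2: prey: 39+19-19=39; pred: 17+13-8=22
Step 3: prey: 39+19-25=33; pred: 22+17-11=28
Step 4: prey: 33+16-27=22; pred: 28+18-14=32
Step 5: prey: 22+11-21=12; pred: 32+14-16=30
Step 6: prey: 12+6-10=8; pred: 30+7-15=22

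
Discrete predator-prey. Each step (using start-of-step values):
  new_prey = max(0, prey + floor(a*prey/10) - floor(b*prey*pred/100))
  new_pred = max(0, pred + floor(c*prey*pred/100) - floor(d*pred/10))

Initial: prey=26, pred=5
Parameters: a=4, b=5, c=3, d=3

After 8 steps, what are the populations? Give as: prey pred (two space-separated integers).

Answer: 0 11

Derivation:
Step 1: prey: 26+10-6=30; pred: 5+3-1=7
Step 2: prey: 30+12-10=32; pred: 7+6-2=11
Step 3: prey: 32+12-17=27; pred: 11+10-3=18
Step 4: prey: 27+10-24=13; pred: 18+14-5=27
Step 5: prey: 13+5-17=1; pred: 27+10-8=29
Step 6: prey: 1+0-1=0; pred: 29+0-8=21
Step 7: prey: 0+0-0=0; pred: 21+0-6=15
Step 8: prey: 0+0-0=0; pred: 15+0-4=11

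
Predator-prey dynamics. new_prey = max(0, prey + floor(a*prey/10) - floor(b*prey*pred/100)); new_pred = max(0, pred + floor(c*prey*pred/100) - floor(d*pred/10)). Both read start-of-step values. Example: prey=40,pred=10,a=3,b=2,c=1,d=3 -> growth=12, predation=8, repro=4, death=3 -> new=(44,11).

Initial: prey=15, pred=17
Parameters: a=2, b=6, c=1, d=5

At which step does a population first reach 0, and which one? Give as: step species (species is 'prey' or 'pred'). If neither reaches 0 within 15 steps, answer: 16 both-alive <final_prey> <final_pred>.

Answer: 16 both-alive 2 1

Derivation:
Step 1: prey: 15+3-15=3; pred: 17+2-8=11
Step 2: prey: 3+0-1=2; pred: 11+0-5=6
Step 3: prey: 2+0-0=2; pred: 6+0-3=3
Step 4: prey: 2+0-0=2; pred: 3+0-1=2
Step 5: prey: 2+0-0=2; pred: 2+0-1=1
Step 6: prey: 2+0-0=2; pred: 1+0-0=1
Steps 7-15: state stable at prey=2, pred=1 (no change)
No extinction within 15 steps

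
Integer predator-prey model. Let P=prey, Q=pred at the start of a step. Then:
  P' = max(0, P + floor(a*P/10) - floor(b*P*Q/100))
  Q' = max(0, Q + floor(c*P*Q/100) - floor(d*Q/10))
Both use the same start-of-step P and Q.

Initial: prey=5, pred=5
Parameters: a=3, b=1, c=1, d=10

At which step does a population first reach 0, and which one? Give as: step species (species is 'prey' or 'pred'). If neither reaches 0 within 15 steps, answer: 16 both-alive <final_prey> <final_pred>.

Answer: 1 pred

Derivation:
Step 1: prey: 5+1-0=6; pred: 5+0-5=0
First extinction: pred at step 1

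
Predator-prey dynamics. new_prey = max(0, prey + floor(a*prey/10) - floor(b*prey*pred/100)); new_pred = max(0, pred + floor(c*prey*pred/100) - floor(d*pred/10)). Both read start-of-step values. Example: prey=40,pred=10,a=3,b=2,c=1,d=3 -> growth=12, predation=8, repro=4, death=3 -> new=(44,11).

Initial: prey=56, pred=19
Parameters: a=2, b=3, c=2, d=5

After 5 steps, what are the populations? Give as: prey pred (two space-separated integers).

Step 1: prey: 56+11-31=36; pred: 19+21-9=31
Step 2: prey: 36+7-33=10; pred: 31+22-15=38
Step 3: prey: 10+2-11=1; pred: 38+7-19=26
Step 4: prey: 1+0-0=1; pred: 26+0-13=13
Step 5: prey: 1+0-0=1; pred: 13+0-6=7

Answer: 1 7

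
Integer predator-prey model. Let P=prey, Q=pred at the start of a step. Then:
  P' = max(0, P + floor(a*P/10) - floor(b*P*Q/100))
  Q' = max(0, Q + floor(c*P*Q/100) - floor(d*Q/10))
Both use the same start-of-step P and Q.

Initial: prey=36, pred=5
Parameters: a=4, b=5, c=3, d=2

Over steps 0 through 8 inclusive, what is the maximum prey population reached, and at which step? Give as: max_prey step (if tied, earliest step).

Step 1: prey: 36+14-9=41; pred: 5+5-1=9
Step 2: prey: 41+16-18=39; pred: 9+11-1=19
Step 3: prey: 39+15-37=17; pred: 19+22-3=38
Step 4: prey: 17+6-32=0; pred: 38+19-7=50
Step 5: prey: 0+0-0=0; pred: 50+0-10=40
Step 6: prey: 0+0-0=0; pred: 40+0-8=32
Step 7: prey: 0+0-0=0; pred: 32+0-6=26
Step 8: prey: 0+0-0=0; pred: 26+0-5=21
Max prey = 41 at step 1

Answer: 41 1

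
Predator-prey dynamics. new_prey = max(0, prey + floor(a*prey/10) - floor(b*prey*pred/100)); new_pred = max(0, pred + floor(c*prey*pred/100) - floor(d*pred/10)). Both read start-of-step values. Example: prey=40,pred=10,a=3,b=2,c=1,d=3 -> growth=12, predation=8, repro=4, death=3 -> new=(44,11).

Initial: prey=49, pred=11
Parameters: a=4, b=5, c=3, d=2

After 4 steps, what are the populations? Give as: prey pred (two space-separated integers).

Answer: 0 40

Derivation:
Step 1: prey: 49+19-26=42; pred: 11+16-2=25
Step 2: prey: 42+16-52=6; pred: 25+31-5=51
Step 3: prey: 6+2-15=0; pred: 51+9-10=50
Step 4: prey: 0+0-0=0; pred: 50+0-10=40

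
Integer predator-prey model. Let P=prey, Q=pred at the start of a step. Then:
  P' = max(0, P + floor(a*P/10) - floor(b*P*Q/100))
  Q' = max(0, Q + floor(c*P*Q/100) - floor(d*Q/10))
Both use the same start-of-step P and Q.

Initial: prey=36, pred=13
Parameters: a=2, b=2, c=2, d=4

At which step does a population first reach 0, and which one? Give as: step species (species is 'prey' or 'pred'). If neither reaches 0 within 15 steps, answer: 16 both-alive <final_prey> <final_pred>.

Answer: 16 both-alive 14 2

Derivation:
Step 1: prey: 36+7-9=34; pred: 13+9-5=17
Step 2: prey: 34+6-11=29; pred: 17+11-6=22
Step 3: prey: 29+5-12=22; pred: 22+12-8=26
Step 4: prey: 22+4-11=15; pred: 26+11-10=27
Step 5: prey: 15+3-8=10; pred: 27+8-10=25
Step 6: prey: 10+2-5=7; pred: 25+5-10=20
Step 7: prey: 7+1-2=6; pred: 20+2-8=14
Step 8: prey: 6+1-1=6; pred: 14+1-5=10
Step 9: prey: 6+1-1=6; pred: 10+1-4=7
Step 10: prey: 6+1-0=7; pred: 7+0-2=5
Step 11: prey: 7+1-0=8; pred: 5+0-2=3
Step 12: prey: 8+1-0=9; pred: 3+0-1=2
Step 13: prey: 9+1-0=10; pred: 2+0-0=2
Step 14: prey: 10+2-0=12; pred: 2+0-0=2
Step 15: prey: 12+2-0=14; pred: 2+0-0=2
No extinction within 15 steps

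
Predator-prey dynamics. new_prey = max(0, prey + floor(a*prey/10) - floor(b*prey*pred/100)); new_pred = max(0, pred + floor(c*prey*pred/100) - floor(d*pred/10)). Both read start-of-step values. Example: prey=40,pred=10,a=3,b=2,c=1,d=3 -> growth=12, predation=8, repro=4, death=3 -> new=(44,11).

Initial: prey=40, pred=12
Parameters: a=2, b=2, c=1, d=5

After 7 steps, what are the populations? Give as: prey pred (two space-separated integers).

Answer: 56 5

Derivation:
Step 1: prey: 40+8-9=39; pred: 12+4-6=10
Step 2: prey: 39+7-7=39; pred: 10+3-5=8
Step 3: prey: 39+7-6=40; pred: 8+3-4=7
Step 4: prey: 40+8-5=43; pred: 7+2-3=6
Step 5: prey: 43+8-5=46; pred: 6+2-3=5
Step 6: prey: 46+9-4=51; pred: 5+2-2=5
Step 7: prey: 51+10-5=56; pred: 5+2-2=5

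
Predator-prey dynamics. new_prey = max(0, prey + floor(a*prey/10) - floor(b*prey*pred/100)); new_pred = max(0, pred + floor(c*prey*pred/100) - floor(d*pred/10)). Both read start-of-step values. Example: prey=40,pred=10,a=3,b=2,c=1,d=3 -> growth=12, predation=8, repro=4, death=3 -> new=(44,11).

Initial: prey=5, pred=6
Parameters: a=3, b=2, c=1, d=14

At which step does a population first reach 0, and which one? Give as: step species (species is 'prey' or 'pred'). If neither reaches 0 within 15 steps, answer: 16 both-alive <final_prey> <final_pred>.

Step 1: prey: 5+1-0=6; pred: 6+0-8=0
First extinction: pred at step 1

Answer: 1 pred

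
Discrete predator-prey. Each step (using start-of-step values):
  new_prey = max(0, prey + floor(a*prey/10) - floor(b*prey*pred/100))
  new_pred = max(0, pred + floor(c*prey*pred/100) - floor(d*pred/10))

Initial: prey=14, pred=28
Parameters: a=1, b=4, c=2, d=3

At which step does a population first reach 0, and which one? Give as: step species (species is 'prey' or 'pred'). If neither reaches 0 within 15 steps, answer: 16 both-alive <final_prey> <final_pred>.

Answer: 1 prey

Derivation:
Step 1: prey: 14+1-15=0; pred: 28+7-8=27
First extinction: prey at step 1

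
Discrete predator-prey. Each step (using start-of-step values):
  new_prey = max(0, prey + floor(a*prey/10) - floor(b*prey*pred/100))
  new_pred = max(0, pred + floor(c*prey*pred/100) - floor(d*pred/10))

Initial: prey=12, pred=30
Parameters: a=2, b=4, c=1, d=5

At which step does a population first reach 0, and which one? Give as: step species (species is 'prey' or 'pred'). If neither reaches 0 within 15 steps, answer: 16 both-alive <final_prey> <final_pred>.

Step 1: prey: 12+2-14=0; pred: 30+3-15=18
First extinction: prey at step 1

Answer: 1 prey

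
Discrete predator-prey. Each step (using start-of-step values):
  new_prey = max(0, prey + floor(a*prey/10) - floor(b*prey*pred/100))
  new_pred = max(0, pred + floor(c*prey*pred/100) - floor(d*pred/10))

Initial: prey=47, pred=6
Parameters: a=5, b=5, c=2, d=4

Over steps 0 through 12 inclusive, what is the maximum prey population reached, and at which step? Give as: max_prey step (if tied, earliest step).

Step 1: prey: 47+23-14=56; pred: 6+5-2=9
Step 2: prey: 56+28-25=59; pred: 9+10-3=16
Step 3: prey: 59+29-47=41; pred: 16+18-6=28
Step 4: prey: 41+20-57=4; pred: 28+22-11=39
Step 5: prey: 4+2-7=0; pred: 39+3-15=27
Step 6: prey: 0+0-0=0; pred: 27+0-10=17
Step 7: prey: 0+0-0=0; pred: 17+0-6=11
Step 8: prey: 0+0-0=0; pred: 11+0-4=7
Step 9: prey: 0+0-0=0; pred: 7+0-2=5
Step 10: prey: 0+0-0=0; pred: 5+0-2=3
Step 11: prey: 0+0-0=0; pred: 3+0-1=2
Step 12: prey: 0+0-0=0; pred: 2+0-0=2
Max prey = 59 at step 2

Answer: 59 2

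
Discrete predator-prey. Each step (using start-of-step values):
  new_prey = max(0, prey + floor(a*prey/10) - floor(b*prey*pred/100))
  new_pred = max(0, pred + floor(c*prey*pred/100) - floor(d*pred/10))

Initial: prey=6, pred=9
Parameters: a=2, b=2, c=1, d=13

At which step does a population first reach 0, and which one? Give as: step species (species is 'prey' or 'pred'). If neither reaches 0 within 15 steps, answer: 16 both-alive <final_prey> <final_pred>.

Step 1: prey: 6+1-1=6; pred: 9+0-11=0
First extinction: pred at step 1

Answer: 1 pred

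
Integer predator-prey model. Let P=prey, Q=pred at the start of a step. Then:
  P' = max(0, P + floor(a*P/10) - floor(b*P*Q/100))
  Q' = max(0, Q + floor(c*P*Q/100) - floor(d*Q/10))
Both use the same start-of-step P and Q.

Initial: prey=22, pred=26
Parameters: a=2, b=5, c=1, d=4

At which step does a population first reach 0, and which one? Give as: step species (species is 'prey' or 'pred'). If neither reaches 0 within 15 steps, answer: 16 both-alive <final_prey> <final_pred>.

Step 1: prey: 22+4-28=0; pred: 26+5-10=21
First extinction: prey at step 1

Answer: 1 prey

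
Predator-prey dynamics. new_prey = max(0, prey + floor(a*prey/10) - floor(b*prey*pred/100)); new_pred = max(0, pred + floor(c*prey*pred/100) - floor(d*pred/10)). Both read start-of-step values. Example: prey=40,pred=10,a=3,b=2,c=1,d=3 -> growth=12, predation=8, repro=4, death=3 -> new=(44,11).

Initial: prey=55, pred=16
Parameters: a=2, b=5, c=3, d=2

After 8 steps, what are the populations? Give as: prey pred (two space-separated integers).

Step 1: prey: 55+11-44=22; pred: 16+26-3=39
Step 2: prey: 22+4-42=0; pred: 39+25-7=57
Step 3: prey: 0+0-0=0; pred: 57+0-11=46
Step 4: prey: 0+0-0=0; pred: 46+0-9=37
Step 5: prey: 0+0-0=0; pred: 37+0-7=30
Step 6: prey: 0+0-0=0; pred: 30+0-6=24
Step 7: prey: 0+0-0=0; pred: 24+0-4=20
Step 8: prey: 0+0-0=0; pred: 20+0-4=16

Answer: 0 16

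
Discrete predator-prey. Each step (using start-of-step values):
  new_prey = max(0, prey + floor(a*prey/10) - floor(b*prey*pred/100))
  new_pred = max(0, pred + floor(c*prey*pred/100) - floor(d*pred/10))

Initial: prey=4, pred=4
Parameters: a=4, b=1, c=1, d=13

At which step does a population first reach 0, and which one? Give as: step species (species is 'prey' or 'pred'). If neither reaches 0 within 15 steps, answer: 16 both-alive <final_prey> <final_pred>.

Answer: 1 pred

Derivation:
Step 1: prey: 4+1-0=5; pred: 4+0-5=0
First extinction: pred at step 1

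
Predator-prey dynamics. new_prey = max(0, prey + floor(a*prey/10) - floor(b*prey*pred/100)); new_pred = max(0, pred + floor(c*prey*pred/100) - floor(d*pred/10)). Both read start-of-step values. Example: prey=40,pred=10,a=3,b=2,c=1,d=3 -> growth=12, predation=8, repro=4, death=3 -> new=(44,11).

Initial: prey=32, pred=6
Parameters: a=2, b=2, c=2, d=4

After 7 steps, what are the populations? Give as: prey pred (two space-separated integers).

Step 1: prey: 32+6-3=35; pred: 6+3-2=7
Step 2: prey: 35+7-4=38; pred: 7+4-2=9
Step 3: prey: 38+7-6=39; pred: 9+6-3=12
Step 4: prey: 39+7-9=37; pred: 12+9-4=17
Step 5: prey: 37+7-12=32; pred: 17+12-6=23
Step 6: prey: 32+6-14=24; pred: 23+14-9=28
Step 7: prey: 24+4-13=15; pred: 28+13-11=30

Answer: 15 30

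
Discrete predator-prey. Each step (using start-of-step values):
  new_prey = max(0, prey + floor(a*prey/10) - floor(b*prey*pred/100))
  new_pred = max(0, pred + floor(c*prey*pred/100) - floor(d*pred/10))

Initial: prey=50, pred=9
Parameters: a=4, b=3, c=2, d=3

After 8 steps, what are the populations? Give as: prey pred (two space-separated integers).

Answer: 0 17

Derivation:
Step 1: prey: 50+20-13=57; pred: 9+9-2=16
Step 2: prey: 57+22-27=52; pred: 16+18-4=30
Step 3: prey: 52+20-46=26; pred: 30+31-9=52
Step 4: prey: 26+10-40=0; pred: 52+27-15=64
Step 5: prey: 0+0-0=0; pred: 64+0-19=45
Step 6: prey: 0+0-0=0; pred: 45+0-13=32
Step 7: prey: 0+0-0=0; pred: 32+0-9=23
Step 8: prey: 0+0-0=0; pred: 23+0-6=17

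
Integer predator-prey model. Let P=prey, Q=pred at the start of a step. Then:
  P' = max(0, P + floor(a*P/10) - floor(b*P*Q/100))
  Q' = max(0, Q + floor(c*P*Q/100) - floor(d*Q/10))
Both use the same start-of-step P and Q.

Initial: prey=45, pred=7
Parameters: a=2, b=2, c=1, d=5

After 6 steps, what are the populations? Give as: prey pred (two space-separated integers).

Answer: 65 8

Derivation:
Step 1: prey: 45+9-6=48; pred: 7+3-3=7
Step 2: prey: 48+9-6=51; pred: 7+3-3=7
Step 3: prey: 51+10-7=54; pred: 7+3-3=7
Step 4: prey: 54+10-7=57; pred: 7+3-3=7
Step 5: prey: 57+11-7=61; pred: 7+3-3=7
Step 6: prey: 61+12-8=65; pred: 7+4-3=8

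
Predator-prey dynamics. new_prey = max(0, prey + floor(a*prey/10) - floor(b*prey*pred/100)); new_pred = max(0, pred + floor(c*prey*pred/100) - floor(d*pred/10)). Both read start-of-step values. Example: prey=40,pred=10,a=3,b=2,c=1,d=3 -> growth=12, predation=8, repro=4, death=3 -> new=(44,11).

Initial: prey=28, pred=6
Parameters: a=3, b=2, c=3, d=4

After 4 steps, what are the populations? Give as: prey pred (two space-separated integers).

Answer: 31 42

Derivation:
Step 1: prey: 28+8-3=33; pred: 6+5-2=9
Step 2: prey: 33+9-5=37; pred: 9+8-3=14
Step 3: prey: 37+11-10=38; pred: 14+15-5=24
Step 4: prey: 38+11-18=31; pred: 24+27-9=42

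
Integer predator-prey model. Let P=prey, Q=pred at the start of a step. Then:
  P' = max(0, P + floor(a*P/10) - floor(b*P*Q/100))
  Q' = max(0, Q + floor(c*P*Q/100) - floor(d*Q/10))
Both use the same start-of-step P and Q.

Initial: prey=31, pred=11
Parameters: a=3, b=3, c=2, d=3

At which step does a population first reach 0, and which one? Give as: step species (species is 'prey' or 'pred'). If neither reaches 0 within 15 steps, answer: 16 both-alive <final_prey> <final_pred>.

Answer: 16 both-alive 2 3

Derivation:
Step 1: prey: 31+9-10=30; pred: 11+6-3=14
Step 2: prey: 30+9-12=27; pred: 14+8-4=18
Step 3: prey: 27+8-14=21; pred: 18+9-5=22
Step 4: prey: 21+6-13=14; pred: 22+9-6=25
Step 5: prey: 14+4-10=8; pred: 25+7-7=25
Step 6: prey: 8+2-6=4; pred: 25+4-7=22
Step 7: prey: 4+1-2=3; pred: 22+1-6=17
Step 8: prey: 3+0-1=2; pred: 17+1-5=13
Step 9: prey: 2+0-0=2; pred: 13+0-3=10
Step 10: prey: 2+0-0=2; pred: 10+0-3=7
Step 11: prey: 2+0-0=2; pred: 7+0-2=5
Step 12: prey: 2+0-0=2; pred: 5+0-1=4
Step 13: prey: 2+0-0=2; pred: 4+0-1=3
Step 14: prey: 2+0-0=2; pred: 3+0-0=3
Steps 15-15: state stable at prey=2, pred=3 (no change)
No extinction within 15 steps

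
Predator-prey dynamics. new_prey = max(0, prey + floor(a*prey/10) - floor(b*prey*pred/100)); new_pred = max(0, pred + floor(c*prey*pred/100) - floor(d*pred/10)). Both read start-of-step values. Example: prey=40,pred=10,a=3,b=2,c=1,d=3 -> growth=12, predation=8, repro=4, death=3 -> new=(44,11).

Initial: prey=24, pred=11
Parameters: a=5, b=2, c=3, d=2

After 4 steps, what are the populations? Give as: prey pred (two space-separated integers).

Step 1: prey: 24+12-5=31; pred: 11+7-2=16
Step 2: prey: 31+15-9=37; pred: 16+14-3=27
Step 3: prey: 37+18-19=36; pred: 27+29-5=51
Step 4: prey: 36+18-36=18; pred: 51+55-10=96

Answer: 18 96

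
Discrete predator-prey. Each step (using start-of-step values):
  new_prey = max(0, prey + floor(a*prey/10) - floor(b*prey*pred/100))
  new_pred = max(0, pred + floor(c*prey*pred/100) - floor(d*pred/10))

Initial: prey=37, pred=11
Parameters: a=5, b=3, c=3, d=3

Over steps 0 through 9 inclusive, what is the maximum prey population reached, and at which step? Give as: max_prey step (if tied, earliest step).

Answer: 43 1

Derivation:
Step 1: prey: 37+18-12=43; pred: 11+12-3=20
Step 2: prey: 43+21-25=39; pred: 20+25-6=39
Step 3: prey: 39+19-45=13; pred: 39+45-11=73
Step 4: prey: 13+6-28=0; pred: 73+28-21=80
Step 5: prey: 0+0-0=0; pred: 80+0-24=56
Step 6: prey: 0+0-0=0; pred: 56+0-16=40
Step 7: prey: 0+0-0=0; pred: 40+0-12=28
Step 8: prey: 0+0-0=0; pred: 28+0-8=20
Step 9: prey: 0+0-0=0; pred: 20+0-6=14
Max prey = 43 at step 1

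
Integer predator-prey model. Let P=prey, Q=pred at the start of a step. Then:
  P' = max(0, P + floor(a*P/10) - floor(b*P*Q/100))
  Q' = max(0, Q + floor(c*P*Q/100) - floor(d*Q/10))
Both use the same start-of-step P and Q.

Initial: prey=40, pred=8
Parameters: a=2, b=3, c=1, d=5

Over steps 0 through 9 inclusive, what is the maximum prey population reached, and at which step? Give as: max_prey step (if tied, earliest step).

Answer: 69 9

Derivation:
Step 1: prey: 40+8-9=39; pred: 8+3-4=7
Step 2: prey: 39+7-8=38; pred: 7+2-3=6
Step 3: prey: 38+7-6=39; pred: 6+2-3=5
Step 4: prey: 39+7-5=41; pred: 5+1-2=4
Step 5: prey: 41+8-4=45; pred: 4+1-2=3
Step 6: prey: 45+9-4=50; pred: 3+1-1=3
Step 7: prey: 50+10-4=56; pred: 3+1-1=3
Step 8: prey: 56+11-5=62; pred: 3+1-1=3
Step 9: prey: 62+12-5=69; pred: 3+1-1=3
Max prey = 69 at step 9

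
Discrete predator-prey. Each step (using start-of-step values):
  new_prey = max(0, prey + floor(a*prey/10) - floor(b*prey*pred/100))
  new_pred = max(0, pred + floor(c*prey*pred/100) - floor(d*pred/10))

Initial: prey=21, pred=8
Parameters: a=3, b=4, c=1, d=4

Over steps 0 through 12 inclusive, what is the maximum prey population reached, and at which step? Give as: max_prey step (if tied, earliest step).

Step 1: prey: 21+6-6=21; pred: 8+1-3=6
Step 2: prey: 21+6-5=22; pred: 6+1-2=5
Step 3: prey: 22+6-4=24; pred: 5+1-2=4
Step 4: prey: 24+7-3=28; pred: 4+0-1=3
Step 5: prey: 28+8-3=33; pred: 3+0-1=2
Step 6: prey: 33+9-2=40; pred: 2+0-0=2
Step 7: prey: 40+12-3=49; pred: 2+0-0=2
Step 8: prey: 49+14-3=60; pred: 2+0-0=2
Step 9: prey: 60+18-4=74; pred: 2+1-0=3
Step 10: prey: 74+22-8=88; pred: 3+2-1=4
Step 11: prey: 88+26-14=100; pred: 4+3-1=6
Step 12: prey: 100+30-24=106; pred: 6+6-2=10
Max prey = 106 at step 12

Answer: 106 12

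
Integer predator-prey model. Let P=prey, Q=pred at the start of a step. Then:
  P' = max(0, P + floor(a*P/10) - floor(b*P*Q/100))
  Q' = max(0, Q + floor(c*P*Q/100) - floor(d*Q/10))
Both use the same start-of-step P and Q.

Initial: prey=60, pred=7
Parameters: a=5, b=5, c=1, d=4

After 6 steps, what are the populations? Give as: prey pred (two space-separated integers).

Step 1: prey: 60+30-21=69; pred: 7+4-2=9
Step 2: prey: 69+34-31=72; pred: 9+6-3=12
Step 3: prey: 72+36-43=65; pred: 12+8-4=16
Step 4: prey: 65+32-52=45; pred: 16+10-6=20
Step 5: prey: 45+22-45=22; pred: 20+9-8=21
Step 6: prey: 22+11-23=10; pred: 21+4-8=17

Answer: 10 17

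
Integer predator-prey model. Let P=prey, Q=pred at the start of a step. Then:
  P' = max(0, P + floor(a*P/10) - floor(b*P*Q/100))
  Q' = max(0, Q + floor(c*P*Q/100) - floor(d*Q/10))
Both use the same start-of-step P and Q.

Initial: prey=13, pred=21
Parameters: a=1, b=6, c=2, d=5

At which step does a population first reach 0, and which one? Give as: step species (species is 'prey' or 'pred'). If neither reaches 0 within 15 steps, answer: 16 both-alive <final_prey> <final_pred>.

Answer: 1 prey

Derivation:
Step 1: prey: 13+1-16=0; pred: 21+5-10=16
First extinction: prey at step 1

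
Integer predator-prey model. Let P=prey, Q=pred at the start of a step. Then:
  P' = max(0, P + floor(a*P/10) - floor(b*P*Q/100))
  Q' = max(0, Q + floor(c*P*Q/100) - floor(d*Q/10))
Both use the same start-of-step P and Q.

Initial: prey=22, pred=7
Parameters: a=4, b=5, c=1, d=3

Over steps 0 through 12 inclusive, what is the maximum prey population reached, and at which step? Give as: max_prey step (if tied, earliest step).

Answer: 45 9

Derivation:
Step 1: prey: 22+8-7=23; pred: 7+1-2=6
Step 2: prey: 23+9-6=26; pred: 6+1-1=6
Step 3: prey: 26+10-7=29; pred: 6+1-1=6
Step 4: prey: 29+11-8=32; pred: 6+1-1=6
Step 5: prey: 32+12-9=35; pred: 6+1-1=6
Step 6: prey: 35+14-10=39; pred: 6+2-1=7
Step 7: prey: 39+15-13=41; pred: 7+2-2=7
Step 8: prey: 41+16-14=43; pred: 7+2-2=7
Step 9: prey: 43+17-15=45; pred: 7+3-2=8
Step 10: prey: 45+18-18=45; pred: 8+3-2=9
Step 11: prey: 45+18-20=43; pred: 9+4-2=11
Step 12: prey: 43+17-23=37; pred: 11+4-3=12
Max prey = 45 at step 9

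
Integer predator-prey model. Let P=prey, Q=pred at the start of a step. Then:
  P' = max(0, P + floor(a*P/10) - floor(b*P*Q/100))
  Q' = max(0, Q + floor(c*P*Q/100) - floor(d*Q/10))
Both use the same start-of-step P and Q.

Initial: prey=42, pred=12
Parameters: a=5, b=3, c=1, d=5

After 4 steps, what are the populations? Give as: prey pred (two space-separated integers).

Step 1: prey: 42+21-15=48; pred: 12+5-6=11
Step 2: prey: 48+24-15=57; pred: 11+5-5=11
Step 3: prey: 57+28-18=67; pred: 11+6-5=12
Step 4: prey: 67+33-24=76; pred: 12+8-6=14

Answer: 76 14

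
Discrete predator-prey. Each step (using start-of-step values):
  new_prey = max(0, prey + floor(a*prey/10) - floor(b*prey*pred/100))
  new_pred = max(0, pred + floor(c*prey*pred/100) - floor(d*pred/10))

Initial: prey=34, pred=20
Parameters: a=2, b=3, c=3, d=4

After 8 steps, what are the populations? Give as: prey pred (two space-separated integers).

Answer: 1 3

Derivation:
Step 1: prey: 34+6-20=20; pred: 20+20-8=32
Step 2: prey: 20+4-19=5; pred: 32+19-12=39
Step 3: prey: 5+1-5=1; pred: 39+5-15=29
Step 4: prey: 1+0-0=1; pred: 29+0-11=18
Step 5: prey: 1+0-0=1; pred: 18+0-7=11
Step 6: prey: 1+0-0=1; pred: 11+0-4=7
Step 7: prey: 1+0-0=1; pred: 7+0-2=5
Step 8: prey: 1+0-0=1; pred: 5+0-2=3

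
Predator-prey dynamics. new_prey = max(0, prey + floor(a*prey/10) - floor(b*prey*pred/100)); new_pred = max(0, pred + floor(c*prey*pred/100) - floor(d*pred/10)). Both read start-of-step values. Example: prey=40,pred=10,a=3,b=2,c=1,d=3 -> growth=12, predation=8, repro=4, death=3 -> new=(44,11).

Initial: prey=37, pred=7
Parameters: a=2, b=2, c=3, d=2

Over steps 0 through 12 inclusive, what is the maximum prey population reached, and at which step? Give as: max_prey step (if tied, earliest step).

Answer: 39 1

Derivation:
Step 1: prey: 37+7-5=39; pred: 7+7-1=13
Step 2: prey: 39+7-10=36; pred: 13+15-2=26
Step 3: prey: 36+7-18=25; pred: 26+28-5=49
Step 4: prey: 25+5-24=6; pred: 49+36-9=76
Step 5: prey: 6+1-9=0; pred: 76+13-15=74
Step 6: prey: 0+0-0=0; pred: 74+0-14=60
Step 7: prey: 0+0-0=0; pred: 60+0-12=48
Step 8: prey: 0+0-0=0; pred: 48+0-9=39
Step 9: prey: 0+0-0=0; pred: 39+0-7=32
Step 10: prey: 0+0-0=0; pred: 32+0-6=26
Step 11: prey: 0+0-0=0; pred: 26+0-5=21
Step 12: prey: 0+0-0=0; pred: 21+0-4=17
Max prey = 39 at step 1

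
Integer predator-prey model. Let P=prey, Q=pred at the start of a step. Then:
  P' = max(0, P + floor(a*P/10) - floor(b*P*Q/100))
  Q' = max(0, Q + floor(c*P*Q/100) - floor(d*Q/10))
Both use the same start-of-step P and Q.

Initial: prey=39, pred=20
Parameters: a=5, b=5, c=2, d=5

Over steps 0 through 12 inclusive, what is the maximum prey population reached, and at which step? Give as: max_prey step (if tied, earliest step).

Answer: 41 12

Derivation:
Step 1: prey: 39+19-39=19; pred: 20+15-10=25
Step 2: prey: 19+9-23=5; pred: 25+9-12=22
Step 3: prey: 5+2-5=2; pred: 22+2-11=13
Step 4: prey: 2+1-1=2; pred: 13+0-6=7
Step 5: prey: 2+1-0=3; pred: 7+0-3=4
Step 6: prey: 3+1-0=4; pred: 4+0-2=2
Step 7: prey: 4+2-0=6; pred: 2+0-1=1
Step 8: prey: 6+3-0=9; pred: 1+0-0=1
Step 9: prey: 9+4-0=13; pred: 1+0-0=1
Step 10: prey: 13+6-0=19; pred: 1+0-0=1
Step 11: prey: 19+9-0=28; pred: 1+0-0=1
Step 12: prey: 28+14-1=41; pred: 1+0-0=1
Max prey = 41 at step 12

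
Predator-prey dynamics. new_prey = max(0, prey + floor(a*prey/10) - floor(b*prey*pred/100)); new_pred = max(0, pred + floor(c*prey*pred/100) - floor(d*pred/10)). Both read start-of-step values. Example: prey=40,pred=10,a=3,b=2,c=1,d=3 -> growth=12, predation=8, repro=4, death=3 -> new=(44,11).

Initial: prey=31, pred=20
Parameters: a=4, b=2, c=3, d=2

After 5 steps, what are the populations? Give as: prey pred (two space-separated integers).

Answer: 0 65

Derivation:
Step 1: prey: 31+12-12=31; pred: 20+18-4=34
Step 2: prey: 31+12-21=22; pred: 34+31-6=59
Step 3: prey: 22+8-25=5; pred: 59+38-11=86
Step 4: prey: 5+2-8=0; pred: 86+12-17=81
Step 5: prey: 0+0-0=0; pred: 81+0-16=65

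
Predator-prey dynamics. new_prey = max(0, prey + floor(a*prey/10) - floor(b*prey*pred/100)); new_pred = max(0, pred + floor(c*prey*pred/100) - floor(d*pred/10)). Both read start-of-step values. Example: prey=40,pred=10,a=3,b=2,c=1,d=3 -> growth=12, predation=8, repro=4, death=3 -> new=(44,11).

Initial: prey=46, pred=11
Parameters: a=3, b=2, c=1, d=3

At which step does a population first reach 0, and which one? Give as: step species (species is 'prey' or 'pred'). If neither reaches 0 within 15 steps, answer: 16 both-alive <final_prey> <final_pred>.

Answer: 16 both-alive 14 7

Derivation:
Step 1: prey: 46+13-10=49; pred: 11+5-3=13
Step 2: prey: 49+14-12=51; pred: 13+6-3=16
Step 3: prey: 51+15-16=50; pred: 16+8-4=20
Step 4: prey: 50+15-20=45; pred: 20+10-6=24
Step 5: prey: 45+13-21=37; pred: 24+10-7=27
Step 6: prey: 37+11-19=29; pred: 27+9-8=28
Step 7: prey: 29+8-16=21; pred: 28+8-8=28
Step 8: prey: 21+6-11=16; pred: 28+5-8=25
Step 9: prey: 16+4-8=12; pred: 25+4-7=22
Step 10: prey: 12+3-5=10; pred: 22+2-6=18
Step 11: prey: 10+3-3=10; pred: 18+1-5=14
Step 12: prey: 10+3-2=11; pred: 14+1-4=11
Step 13: prey: 11+3-2=12; pred: 11+1-3=9
Step 14: prey: 12+3-2=13; pred: 9+1-2=8
Step 15: prey: 13+3-2=14; pred: 8+1-2=7
No extinction within 15 steps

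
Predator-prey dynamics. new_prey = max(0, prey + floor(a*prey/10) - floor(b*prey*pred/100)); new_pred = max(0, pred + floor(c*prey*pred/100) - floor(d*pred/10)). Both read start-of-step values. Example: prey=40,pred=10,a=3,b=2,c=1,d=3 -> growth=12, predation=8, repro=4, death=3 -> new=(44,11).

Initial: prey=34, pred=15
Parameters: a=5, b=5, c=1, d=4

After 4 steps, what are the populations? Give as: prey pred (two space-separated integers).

Step 1: prey: 34+17-25=26; pred: 15+5-6=14
Step 2: prey: 26+13-18=21; pred: 14+3-5=12
Step 3: prey: 21+10-12=19; pred: 12+2-4=10
Step 4: prey: 19+9-9=19; pred: 10+1-4=7

Answer: 19 7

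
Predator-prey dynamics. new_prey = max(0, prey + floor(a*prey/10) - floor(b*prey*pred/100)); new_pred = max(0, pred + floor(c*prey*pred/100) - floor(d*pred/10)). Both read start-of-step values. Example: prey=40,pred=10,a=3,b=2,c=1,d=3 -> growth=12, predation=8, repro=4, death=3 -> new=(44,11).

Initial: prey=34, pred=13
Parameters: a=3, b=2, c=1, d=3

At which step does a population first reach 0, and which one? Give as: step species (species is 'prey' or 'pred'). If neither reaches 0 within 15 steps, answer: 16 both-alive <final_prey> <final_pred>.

Step 1: prey: 34+10-8=36; pred: 13+4-3=14
Step 2: prey: 36+10-10=36; pred: 14+5-4=15
Step 3: prey: 36+10-10=36; pred: 15+5-4=16
Step 4: prey: 36+10-11=35; pred: 16+5-4=17
Step 5: prey: 35+10-11=34; pred: 17+5-5=17
Step 6: prey: 34+10-11=33; pred: 17+5-5=17
Step 7: prey: 33+9-11=31; pred: 17+5-5=17
Step 8: prey: 31+9-10=30; pred: 17+5-5=17
Step 9: prey: 30+9-10=29; pred: 17+5-5=17
Step 10: prey: 29+8-9=28; pred: 17+4-5=16
Step 11: prey: 28+8-8=28; pred: 16+4-4=16
Steps 12-15: state stable at prey=28, pred=16 (no change)
No extinction within 15 steps

Answer: 16 both-alive 28 16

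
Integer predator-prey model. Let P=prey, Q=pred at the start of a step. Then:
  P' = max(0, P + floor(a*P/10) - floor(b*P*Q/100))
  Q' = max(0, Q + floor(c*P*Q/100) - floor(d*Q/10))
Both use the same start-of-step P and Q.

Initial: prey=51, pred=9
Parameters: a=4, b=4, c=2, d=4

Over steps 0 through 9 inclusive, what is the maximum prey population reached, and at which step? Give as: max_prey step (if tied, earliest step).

Step 1: prey: 51+20-18=53; pred: 9+9-3=15
Step 2: prey: 53+21-31=43; pred: 15+15-6=24
Step 3: prey: 43+17-41=19; pred: 24+20-9=35
Step 4: prey: 19+7-26=0; pred: 35+13-14=34
Step 5: prey: 0+0-0=0; pred: 34+0-13=21
Step 6: prey: 0+0-0=0; pred: 21+0-8=13
Step 7: prey: 0+0-0=0; pred: 13+0-5=8
Step 8: prey: 0+0-0=0; pred: 8+0-3=5
Step 9: prey: 0+0-0=0; pred: 5+0-2=3
Max prey = 53 at step 1

Answer: 53 1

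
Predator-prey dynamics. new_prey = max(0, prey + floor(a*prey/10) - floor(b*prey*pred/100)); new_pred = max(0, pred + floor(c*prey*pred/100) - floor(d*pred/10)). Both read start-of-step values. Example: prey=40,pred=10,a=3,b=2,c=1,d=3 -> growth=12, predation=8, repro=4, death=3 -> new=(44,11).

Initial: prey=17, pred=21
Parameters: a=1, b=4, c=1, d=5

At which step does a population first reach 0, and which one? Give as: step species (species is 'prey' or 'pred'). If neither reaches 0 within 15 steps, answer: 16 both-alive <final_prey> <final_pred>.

Step 1: prey: 17+1-14=4; pred: 21+3-10=14
Step 2: prey: 4+0-2=2; pred: 14+0-7=7
Step 3: prey: 2+0-0=2; pred: 7+0-3=4
Step 4: prey: 2+0-0=2; pred: 4+0-2=2
Step 5: prey: 2+0-0=2; pred: 2+0-1=1
Step 6: prey: 2+0-0=2; pred: 1+0-0=1
Steps 7-15: state stable at prey=2, pred=1 (no change)
No extinction within 15 steps

Answer: 16 both-alive 2 1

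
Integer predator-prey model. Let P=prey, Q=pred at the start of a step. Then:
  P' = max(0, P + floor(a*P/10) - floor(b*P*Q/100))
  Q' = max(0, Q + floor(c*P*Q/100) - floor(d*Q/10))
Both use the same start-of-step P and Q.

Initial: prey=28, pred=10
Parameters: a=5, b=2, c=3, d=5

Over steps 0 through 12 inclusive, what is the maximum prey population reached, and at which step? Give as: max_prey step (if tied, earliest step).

Step 1: prey: 28+14-5=37; pred: 10+8-5=13
Step 2: prey: 37+18-9=46; pred: 13+14-6=21
Step 3: prey: 46+23-19=50; pred: 21+28-10=39
Step 4: prey: 50+25-39=36; pred: 39+58-19=78
Step 5: prey: 36+18-56=0; pred: 78+84-39=123
Step 6: prey: 0+0-0=0; pred: 123+0-61=62
Step 7: prey: 0+0-0=0; pred: 62+0-31=31
Step 8: prey: 0+0-0=0; pred: 31+0-15=16
Step 9: prey: 0+0-0=0; pred: 16+0-8=8
Step 10: prey: 0+0-0=0; pred: 8+0-4=4
Step 11: prey: 0+0-0=0; pred: 4+0-2=2
Step 12: prey: 0+0-0=0; pred: 2+0-1=1
Max prey = 50 at step 3

Answer: 50 3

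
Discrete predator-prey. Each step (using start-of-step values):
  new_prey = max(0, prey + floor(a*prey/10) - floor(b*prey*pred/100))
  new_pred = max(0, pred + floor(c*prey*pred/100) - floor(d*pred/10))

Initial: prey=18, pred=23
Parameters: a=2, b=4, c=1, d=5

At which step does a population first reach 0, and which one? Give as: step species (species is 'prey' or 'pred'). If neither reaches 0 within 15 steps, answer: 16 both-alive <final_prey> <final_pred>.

Answer: 16 both-alive 3 1

Derivation:
Step 1: prey: 18+3-16=5; pred: 23+4-11=16
Step 2: prey: 5+1-3=3; pred: 16+0-8=8
Step 3: prey: 3+0-0=3; pred: 8+0-4=4
Step 4: prey: 3+0-0=3; pred: 4+0-2=2
Step 5: prey: 3+0-0=3; pred: 2+0-1=1
Step 6: prey: 3+0-0=3; pred: 1+0-0=1
Steps 7-15: state stable at prey=3, pred=1 (no change)
No extinction within 15 steps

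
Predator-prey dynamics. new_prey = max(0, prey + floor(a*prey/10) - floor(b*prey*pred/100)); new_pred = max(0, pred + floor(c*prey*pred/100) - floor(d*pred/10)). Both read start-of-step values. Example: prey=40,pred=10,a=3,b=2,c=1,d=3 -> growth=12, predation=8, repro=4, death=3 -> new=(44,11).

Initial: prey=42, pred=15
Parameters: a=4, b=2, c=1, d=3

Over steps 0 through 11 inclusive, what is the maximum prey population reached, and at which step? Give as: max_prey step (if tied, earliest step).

Answer: 50 3

Derivation:
Step 1: prey: 42+16-12=46; pred: 15+6-4=17
Step 2: prey: 46+18-15=49; pred: 17+7-5=19
Step 3: prey: 49+19-18=50; pred: 19+9-5=23
Step 4: prey: 50+20-23=47; pred: 23+11-6=28
Step 5: prey: 47+18-26=39; pred: 28+13-8=33
Step 6: prey: 39+15-25=29; pred: 33+12-9=36
Step 7: prey: 29+11-20=20; pred: 36+10-10=36
Step 8: prey: 20+8-14=14; pred: 36+7-10=33
Step 9: prey: 14+5-9=10; pred: 33+4-9=28
Step 10: prey: 10+4-5=9; pred: 28+2-8=22
Step 11: prey: 9+3-3=9; pred: 22+1-6=17
Max prey = 50 at step 3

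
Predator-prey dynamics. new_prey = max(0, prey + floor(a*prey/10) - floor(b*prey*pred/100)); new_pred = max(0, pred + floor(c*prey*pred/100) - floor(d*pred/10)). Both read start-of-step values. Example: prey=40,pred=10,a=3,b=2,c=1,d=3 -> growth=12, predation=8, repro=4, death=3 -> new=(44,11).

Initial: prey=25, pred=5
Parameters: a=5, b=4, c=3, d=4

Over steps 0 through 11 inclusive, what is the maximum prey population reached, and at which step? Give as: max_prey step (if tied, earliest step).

Answer: 47 3

Derivation:
Step 1: prey: 25+12-5=32; pred: 5+3-2=6
Step 2: prey: 32+16-7=41; pred: 6+5-2=9
Step 3: prey: 41+20-14=47; pred: 9+11-3=17
Step 4: prey: 47+23-31=39; pred: 17+23-6=34
Step 5: prey: 39+19-53=5; pred: 34+39-13=60
Step 6: prey: 5+2-12=0; pred: 60+9-24=45
Step 7: prey: 0+0-0=0; pred: 45+0-18=27
Step 8: prey: 0+0-0=0; pred: 27+0-10=17
Step 9: prey: 0+0-0=0; pred: 17+0-6=11
Step 10: prey: 0+0-0=0; pred: 11+0-4=7
Step 11: prey: 0+0-0=0; pred: 7+0-2=5
Max prey = 47 at step 3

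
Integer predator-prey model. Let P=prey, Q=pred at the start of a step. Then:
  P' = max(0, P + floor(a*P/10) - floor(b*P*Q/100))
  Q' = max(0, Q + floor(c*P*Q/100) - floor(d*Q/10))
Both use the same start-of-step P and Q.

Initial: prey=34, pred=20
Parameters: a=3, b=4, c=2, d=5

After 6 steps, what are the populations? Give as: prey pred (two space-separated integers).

Answer: 6 2

Derivation:
Step 1: prey: 34+10-27=17; pred: 20+13-10=23
Step 2: prey: 17+5-15=7; pred: 23+7-11=19
Step 3: prey: 7+2-5=4; pred: 19+2-9=12
Step 4: prey: 4+1-1=4; pred: 12+0-6=6
Step 5: prey: 4+1-0=5; pred: 6+0-3=3
Step 6: prey: 5+1-0=6; pred: 3+0-1=2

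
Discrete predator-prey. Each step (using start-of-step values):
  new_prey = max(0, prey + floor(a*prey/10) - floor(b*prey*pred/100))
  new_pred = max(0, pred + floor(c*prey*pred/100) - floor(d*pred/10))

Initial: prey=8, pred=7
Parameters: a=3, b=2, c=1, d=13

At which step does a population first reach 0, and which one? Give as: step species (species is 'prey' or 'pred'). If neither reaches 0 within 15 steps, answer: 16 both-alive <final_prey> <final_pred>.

Step 1: prey: 8+2-1=9; pred: 7+0-9=0
First extinction: pred at step 1

Answer: 1 pred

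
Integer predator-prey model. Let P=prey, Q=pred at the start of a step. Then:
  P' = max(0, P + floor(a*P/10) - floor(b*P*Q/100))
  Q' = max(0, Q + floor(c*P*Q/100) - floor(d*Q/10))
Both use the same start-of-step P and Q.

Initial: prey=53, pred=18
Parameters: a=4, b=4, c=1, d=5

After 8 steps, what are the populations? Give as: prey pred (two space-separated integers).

Step 1: prey: 53+21-38=36; pred: 18+9-9=18
Step 2: prey: 36+14-25=25; pred: 18+6-9=15
Step 3: prey: 25+10-15=20; pred: 15+3-7=11
Step 4: prey: 20+8-8=20; pred: 11+2-5=8
Step 5: prey: 20+8-6=22; pred: 8+1-4=5
Step 6: prey: 22+8-4=26; pred: 5+1-2=4
Step 7: prey: 26+10-4=32; pred: 4+1-2=3
Step 8: prey: 32+12-3=41; pred: 3+0-1=2

Answer: 41 2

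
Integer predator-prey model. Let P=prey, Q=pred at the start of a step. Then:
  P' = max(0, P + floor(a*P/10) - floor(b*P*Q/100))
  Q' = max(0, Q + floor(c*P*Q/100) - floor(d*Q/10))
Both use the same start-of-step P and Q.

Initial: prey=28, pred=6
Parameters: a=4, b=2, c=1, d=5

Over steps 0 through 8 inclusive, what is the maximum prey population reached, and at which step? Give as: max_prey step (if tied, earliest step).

Answer: 232 8

Derivation:
Step 1: prey: 28+11-3=36; pred: 6+1-3=4
Step 2: prey: 36+14-2=48; pred: 4+1-2=3
Step 3: prey: 48+19-2=65; pred: 3+1-1=3
Step 4: prey: 65+26-3=88; pred: 3+1-1=3
Step 5: prey: 88+35-5=118; pred: 3+2-1=4
Step 6: prey: 118+47-9=156; pred: 4+4-2=6
Step 7: prey: 156+62-18=200; pred: 6+9-3=12
Step 8: prey: 200+80-48=232; pred: 12+24-6=30
Max prey = 232 at step 8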